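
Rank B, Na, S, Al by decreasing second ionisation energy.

Na, B, S, Al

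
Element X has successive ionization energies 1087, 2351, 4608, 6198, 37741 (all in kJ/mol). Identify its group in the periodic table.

Look for the largest jump between consecutive ionization energies: IE5/IE4 ≈ 6.1, far larger than any earlier ratio.
That jump marks the point where a core electron is being removed. So the atom has 4 valence electrons.
A main-group element with 4 valence electrons is in group 14.

Group 14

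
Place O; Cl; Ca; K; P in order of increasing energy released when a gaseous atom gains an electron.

Ca, K, P, O, Cl

O is in period 2, group 16; P is in period 3, group 15; Cl is in period 3, group 17; K is in period 4, group 1; Ca is in period 4, group 2.
Atoms with high Z_eff and room in the valence shell (especially the halogens) have the most exothermic electron affinities.
Neither a single period nor a single group — weigh both effects.
K > Ca: this pair runs against the simple trend — see the exception note.
P > K: relative to K, both the across-period and down-group shifts push P's electron affinity up.
O > P: relative to P, both the across-period and down-group shifts push O's electron affinity up.
Cl > O: the two effects oppose for this pair; the across-period effect wins (349 vs 141 kJ/mol).
Note the exception: K has a higher electron affinity than Ca, contrary to the simple trend — adding an electron to Ca (ns²) has to open a new, higher-energy np subshell, which is unfavourable.
Tabulated electron affinity (kJ/mol): O 141, P 72, Cl 349, K 48, Ca 2.
So from lowest to highest: Ca < K < P < O < Cl.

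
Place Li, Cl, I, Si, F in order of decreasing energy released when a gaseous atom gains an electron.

Cl, F, I, Si, Li

Li is in period 2, group 1; F is in period 2, group 17; Si is in period 3, group 14; Cl is in period 3, group 17; I is in period 5, group 17.
Atoms with high Z_eff and room in the valence shell (especially the halogens) have the most exothermic electron affinities.
Neither a single period nor a single group — weigh both effects.
Si > Li: period and group pull opposite ways; the across-period shift dominates (134 vs 60 kJ/mol).
I > Si: period and group pull opposite ways; the across-period shift dominates (295 vs 134 kJ/mol).
F > I: F sits above I in group 17, so the down-group effect alone puts F higher.
Cl > F: this pair runs against the simple trend — see the exception note.
Note the exception: Cl has a higher electron affinity than F, contrary to the simple trend — F's small 2p subshell makes the incoming electron feel strong e⁻–e⁻ repulsion, so Cl actually releases more energy on gaining an electron.
For reference (kJ/mol): Li 60, F 328, Si 134, Cl 349, I 295.
So from highest to lowest: Cl > F > I > Si > Li.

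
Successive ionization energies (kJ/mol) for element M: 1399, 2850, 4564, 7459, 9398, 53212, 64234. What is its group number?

Group 15

Look for the largest jump between consecutive ionization energies: IE6/IE5 ≈ 5.7, far larger than any earlier ratio.
That jump marks the point where a core electron is being removed. So the atom has 5 valence electrons.
A main-group element with 5 valence electrons is in group 15.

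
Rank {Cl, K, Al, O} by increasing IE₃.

After 2 electrons have been removed, what remains? Cl²⁺ still has 5 valence electrons; K²⁺ is already 1 electron into the core; Al²⁺ still has 1 valence electron; O²⁺ still has 4 valence electrons.
Usually core removal costs more than valence removal, but here the competition is close: a tightly held n=2 valence electron can cost more to remove than an n=3 core electron, so the actual values have to decide it.
Valence configurations: Cl²⁺ [Ne]3s²3p³, Al²⁺ [Ne]3s¹, O²⁺ [He]2s²2p².
Approximate IE_3 values (kJ/mol): Cl 3822, K 4420, Al 2745, O 5300.
Putting it together, IE_3: Al < Cl < K < O.

Al, Cl, K, O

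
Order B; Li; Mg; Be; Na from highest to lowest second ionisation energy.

IE_2 is the cost of taking one more electron from the +1 cation: B⁺ still has 2 valence electrons; Li⁺ is the bare [He] core; Mg⁺ still has 1 valence electron; Be⁺ still has 1 valence electron; Na⁺ is the bare [Ne] core.
Breaking into a closed-shell core is much more expensive than removing a leftover valence electron — Na and Li have the largest IE_2 here.
Valence configurations: B⁺ [He]2s², Mg⁺ [Ne]3s¹, Be⁺ [He]2s¹.
Approximate IE_2 values (kJ/mol): B 2427, Li 7298, Mg 1451, Be 1757, Na 4562.
Hence IE_2: Mg < Be < B < Na < Li.

Li > Na > B > Be > Mg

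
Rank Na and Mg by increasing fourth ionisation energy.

Consider each +3 ion: Na³⁺ is already 2 electrons into the core; Mg³⁺ is already 1 electron into the core.
All of these are removing an electron from a noble-gas core or deeper; the smaller core (lower principal quantum number) is held far more tightly, and within a period the higher nuclear charge binds the same core more tightly.
Tabulated IE_4 (kJ/mol): Na 9543, Mg 10543.
Putting it together, IE_4: Na < Mg.

Na, Mg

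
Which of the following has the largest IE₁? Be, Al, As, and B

Be is in period 2, group 2; B is in period 2, group 13; Al is in period 3, group 13; As is in period 4, group 15.
Removing the outermost electron gets harder across a period and easier down a group.
These span different periods and groups, so the two trends combine.
B > Al: B sits above Al in group 13, so the down-group effect alone puts B higher.
Be > B: this pair runs against the simple trend — see the exception note.
As > Be: period and group pull opposite ways; the across-period shift dominates (947 vs 900 kJ/mol).
Note the exception: Be has a higher first ionization energy than B, contrary to the simple trend — removing B's lone 2p electron is easier than breaking Be's filled 2s².
Approximate values (kJ/mol): Be 900, B 801, Al 578, As 947.
The largest IE₁ among these belongs to As.

As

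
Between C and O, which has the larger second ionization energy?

After 1 electron has been removed, what remains? C⁺ still has 3 valence electrons; O⁺ still has 5 valence electrons.
All are still removing valence electrons, so compare the +1 ions as you would atoms: IE_2 generally rises across a period (higher Z_eff) and falls down a group (larger shell), subject to the usual subshell exceptions.
Valence configurations: C⁺ [He]2s²2p¹, O⁺ [He]2s²2p³.
The numbers (kJ/mol): C 2353, O 3388.
Overall IE_2 order: C < O.

O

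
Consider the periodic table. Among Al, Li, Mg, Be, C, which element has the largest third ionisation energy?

Be

The third ionization energy removes an electron from the +2 ion. For each element: Al²⁺ still has 1 valence electron; Li²⁺ is already 1 electron into the core; Mg²⁺ is the bare [Ne] core; Be²⁺ is the bare [He] core; C²⁺ still has 2 valence electrons.
Core electrons are held far more tightly than valence electrons, so Mg, Li and Be top the IE_3 order.
Valence configurations: Al²⁺ [Ne]3s¹, C²⁺ [He]2s².
The numbers (kJ/mol): Al 2745, Li 11815, Mg 7733, Be 14849, C 4620.
Overall IE_3 order: Al < C < Mg < Li < Be.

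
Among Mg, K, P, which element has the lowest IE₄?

IE_4 is the cost of taking one more electron from the +3 cation: Mg³⁺ is already 1 electron into the core; K³⁺ is already 2 electrons into the core; P³⁺ still has 2 valence electrons.
Pulling an electron out of a noble-gas core costs far more than removing a remaining valence electron, so K and Mg sit at the high end of IE_4.
The numbers (kJ/mol): Mg 10543, K 5877, P 4964.
So the fourth ionization energies run P < K < Mg.

P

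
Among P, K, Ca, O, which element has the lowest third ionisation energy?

P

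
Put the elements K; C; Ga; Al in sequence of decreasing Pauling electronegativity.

C > Ga > Al > K

C is in period 2, group 14; Al is in period 3, group 13; K is in period 4, group 1; Ga is in period 4, group 13.
Electronegativity increases across a period and decreases down a group, tracking effective nuclear charge and atomic size.
These span different periods and groups, so the two trends combine.
Al > K: both effects reinforce here, so Al is clearly the higher of the two.
Ga > Al: this pair runs against the simple trend — see the exception note.
C > Ga: relative to Ga, both the across-period and down-group shifts push C's electronegativity up.
Note the exception: Ga has a higher electronegativity than Al, contrary to the simple trend — poor shielding by filled d (and f) subshells raises the heavier element's effective nuclear charge more than the simple down-group trend predicts.
Tabulated electronegativity (Pauling): C 2.55, Al 1.61, K 0.82, Ga 1.81.
So from highest to lowest: C > Ga > Al > K.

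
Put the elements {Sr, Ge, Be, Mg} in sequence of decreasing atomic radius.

Be is in period 2, group 2; Mg is in period 3, group 2; Ge is in period 4, group 14; Sr is in period 5, group 2.
Atomic radius shrinks across a period as nuclear charge pulls the same shell inward, and grows down a group as new shells are added.
Here both period and group differ, so the two effects have to be weighed against each other.
Ge > Be: period and group pull opposite ways; the down-group shift dominates (121 vs 102 pm).
Mg > Ge: period and group pull opposite ways; the across-period shift dominates (139 vs 121 pm).
Sr > Mg: Sr sits below Mg in group 2, so the down-group effect alone puts Sr larger.
Approximate values (pm): Be 102, Mg 139, Ge 121, Sr 185.
So from largest to smallest: Sr > Mg > Ge > Be.

Sr > Mg > Ge > Be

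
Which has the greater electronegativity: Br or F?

F

F is in period 2, group 17; Br is in period 4, group 17.
Smaller atoms with higher effective nuclear charge are more electronegative.
All are in group 17, so electronegativity increases up the group.
So F has the greater electronegativity (F > Br).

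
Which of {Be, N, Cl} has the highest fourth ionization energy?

Consider each +3 ion: Be³⁺ is already 1 electron into the core; N³⁺ still has 2 valence electrons; Cl³⁺ still has 4 valence electrons.
Core electrons are held far more tightly than valence electrons, so Be tops the IE_4 order.
Valence configurations: N³⁺ [He]2s², Cl³⁺ [Ne]3s²3p².
Approximate IE_4 values (kJ/mol): Be 21007, N 7475, Cl 5159.
Hence IE_4: Cl < N < Be.

Be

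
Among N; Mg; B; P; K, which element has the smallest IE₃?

P

Consider each +2 ion: N²⁺ still has 3 valence electrons; Mg²⁺ is the bare [Ne] core; B²⁺ still has 1 valence electron; P²⁺ still has 3 valence electrons; K²⁺ is already 1 electron into the core.
Usually core removal costs more than valence removal, but here the competition is close: a tightly held n=2 valence electron can cost more to remove than an n=3 core electron, so the actual values have to decide it.
Valence configurations: N²⁺ [He]2s²2p¹, B²⁺ [He]2s¹, P²⁺ [Ne]3s²3p¹.
Approximate IE_3 values (kJ/mol): N 4578, Mg 7733, B 3660, P 2914, K 4420.
So the third ionization energies run P < B < K < N < Mg.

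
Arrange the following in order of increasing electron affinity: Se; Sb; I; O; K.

K < Sb < O < Se < I

O is in period 2, group 16; K is in period 4, group 1; Se is in period 4, group 16; Sb is in period 5, group 15; I is in period 5, group 17.
EA tends to increase across a period and decrease down a group, though the pattern is less regular than for IE or radius.
Here both period and group differ, so the two effects have to be weighed against each other.
Sb > K: the two effects oppose for this pair; the across-period effect wins (103 vs 48 kJ/mol).
O > Sb: relative to Sb, both the across-period and down-group shifts push O's electron affinity up.
Se > O: this pair runs against the simple trend — see the exception note.
I > Se: period and group pull opposite ways; the across-period shift dominates (295 vs 195 kJ/mol).
Note the exception: Se has a higher electron affinity than O, contrary to the simple trend — O's compact 2p subshell gives strong electron–electron repulsion on the added electron.
Approximate values (kJ/mol): O 141, K 48, Se 195, Sb 103, I 295.
So from lowest to highest: K < Sb < O < Se < I.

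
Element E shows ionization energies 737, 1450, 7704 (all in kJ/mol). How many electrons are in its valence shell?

Look for the largest jump between consecutive ionization energies: IE3/IE2 ≈ 5.3, far larger than any earlier ratio.
That jump marks the point where a core electron is being removed. So the atom has 2 valence electrons.

2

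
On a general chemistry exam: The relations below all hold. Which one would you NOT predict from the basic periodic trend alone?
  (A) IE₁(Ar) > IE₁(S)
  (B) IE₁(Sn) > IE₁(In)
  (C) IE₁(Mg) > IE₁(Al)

(C)

The general trend: IE₁ increases across a period and decreases down a group.
(A) Ar (period 3, group 18) vs S (period 3, group 16): the stated order agrees with the simple trend.
(B) Sn (period 5, group 14) vs In (period 5, group 13): the stated order agrees with the simple trend.
(C) Mg (period 3, group 2) vs Al (period 3, group 13): the stated order contradicts the simple trend.
The exception is (C): Al's single 3p electron is easier to remove than one from Mg's filled 3s².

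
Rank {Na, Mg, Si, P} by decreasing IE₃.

Consider each +2 ion: Na²⁺ is already 1 electron into the core; Mg²⁺ is the bare [Ne] core; Si²⁺ still has 2 valence electrons; P²⁺ still has 3 valence electrons.
Breaking into a closed-shell core is much more expensive than removing a leftover valence electron — Na and Mg have the largest IE_3 here.
Valence configurations: Si²⁺ [Ne]3s², P²⁺ [Ne]3s²3p¹.
P²⁺ loses a lone 3p electron whereas Si²⁺ must break into a filled 3s² pair, so IE_3(Si) > IE_3(P) even though P has the higher nuclear charge.
The numbers (kJ/mol): Na 6910, Mg 7733, Si 3232, P 2914.
So the third ionization energies run P < Si < Na < Mg.

Mg, Na, Si, P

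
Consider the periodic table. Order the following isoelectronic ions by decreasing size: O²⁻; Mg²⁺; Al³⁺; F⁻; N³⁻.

All of these have 10 electrons, so size is governed by nuclear charge alone: the more protons, the stronger the pull on the same electron cloud, and the smaller the ion.
Nuclear charges: Al³⁺ (Z=13), Mg²⁺ (Z=12), F⁻ (Z=9), O²⁻ (Z=8), N³⁻ (Z=7).
Largest to smallest: N³⁻ > O²⁻ > F⁻ > Mg²⁺ > Al³⁺.

N³⁻, O²⁻, F⁻, Mg²⁺, Al³⁺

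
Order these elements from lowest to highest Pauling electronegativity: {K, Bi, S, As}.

K < Bi < As < S

Atoms toward the upper right of the periodic table pull bonding electrons most strongly.
Neither a single period nor a single group — weigh both effects.
Bi > K: period and group pull opposite ways; the across-period shift dominates (2.02 vs 0.82).
As > Bi: they share group 15; the group trend gives As the larger value.
S > As: relative to As, both the across-period and down-group shifts push S's electronegativity up.
Approximate values (Pauling): S 2.58, K 0.82, As 2.18, Bi 2.02.
So from lowest to highest: K < Bi < As < S.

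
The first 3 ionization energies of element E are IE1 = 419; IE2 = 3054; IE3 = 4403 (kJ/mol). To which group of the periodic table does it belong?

Group 1

Look for the largest jump between consecutive ionization energies: IE2/IE1 ≈ 7.3, far larger than any earlier ratio.
That jump marks the point where a core electron is being removed. So the atom has 1 valence electron.
A main-group element with 1 valence electron is in group 1.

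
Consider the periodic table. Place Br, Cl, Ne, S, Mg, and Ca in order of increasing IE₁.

Ne is in period 2, group 18; Mg is in period 3, group 2; S is in period 3, group 16; Cl is in period 3, group 17; Ca is in period 4, group 2; Br is in period 4, group 17.
IE₁ increases left→right with effective nuclear charge and decreases top→bottom as the valence shell moves farther out.
Here both period and group differ, so the two effects have to be weighed against each other.
Mg > Ca: Mg sits above Ca in group 2, so the down-group effect alone puts Mg higher.
S > Mg: both are in period 3; the period trend gives S the larger value.
Br > S: period and group pull opposite ways; the across-period shift dominates (1140 vs 1000 kJ/mol).
Cl > Br: they share group 17; the group trend gives Cl the larger value.
Ne > Cl: relative to Cl, both the across-period and down-group shifts push Ne's first ionization energy up.
Approximate values (kJ/mol): Ne 2081, Mg 738, S 1000, Cl 1251, Ca 590, Br 1140.
So from lowest to highest: Ca < Mg < S < Br < Cl < Ne.

Ca < Mg < S < Br < Cl < Ne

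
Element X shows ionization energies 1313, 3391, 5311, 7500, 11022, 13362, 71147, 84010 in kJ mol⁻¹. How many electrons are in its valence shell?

Look for the largest jump between consecutive ionization energies: IE7/IE6 ≈ 5.3, far larger than any earlier ratio.
That jump marks the point where a core electron is being removed. So the atom has 6 valence electrons.

6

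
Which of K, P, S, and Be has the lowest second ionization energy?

Be

After 1 electron has been removed, what remains? K⁺ is the bare [Ar] core; P⁺ still has 4 valence electrons; S⁺ still has 5 valence electrons; Be⁺ still has 1 valence electron.
Pulling an electron out of a noble-gas core costs far more than removing a remaining valence electron, so K sits at the high end of IE_2.
Valence configurations: P⁺ [Ne]3s²3p², S⁺ [Ne]3s²3p³, Be⁺ [He]2s¹.
Approximate IE_2 values (kJ/mol): K 3052, P 1907, S 2252, Be 1757.
Putting it together, IE_2: Be < P < S < K.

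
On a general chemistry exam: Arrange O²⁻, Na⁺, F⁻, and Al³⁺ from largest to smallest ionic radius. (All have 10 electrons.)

All of these have 10 electrons, so size is governed by nuclear charge alone: the more protons, the stronger the pull on the same electron cloud, and the smaller the ion.
Nuclear charges: Al³⁺ (Z=13), Na⁺ (Z=11), F⁻ (Z=9), O²⁻ (Z=8).
Largest to smallest: O²⁻ > F⁻ > Na⁺ > Al³⁺.

O²⁻ > F⁻ > Na⁺ > Al³⁺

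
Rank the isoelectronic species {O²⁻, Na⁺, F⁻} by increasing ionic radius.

All of these have 10 electrons, so size is governed by nuclear charge alone: the more protons, the stronger the pull on the same electron cloud, and the smaller the ion.
Nuclear charges: Na⁺ (Z=11), F⁻ (Z=9), O²⁻ (Z=8).
Smallest to largest: Na⁺ < F⁻ < O²⁻.

Na⁺ < F⁻ < O²⁻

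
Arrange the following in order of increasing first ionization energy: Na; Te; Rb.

Rb < Na < Te

Na is in period 3, group 1; Rb is in period 5, group 1; Te is in period 5, group 16.
Removing the outermost electron gets harder across a period and easier down a group.
These span different periods and groups, so the two trends combine.
Na > Rb: they share group 1; the group trend gives Na the larger value.
Te > Na: period and group pull opposite ways; the across-period shift dominates (869 vs 496 kJ/mol).
For reference (kJ/mol): Na 496, Rb 403, Te 869.
So from lowest to highest: Rb < Na < Te.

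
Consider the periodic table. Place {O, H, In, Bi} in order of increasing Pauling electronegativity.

In < Bi < H < O

H is in period 1, group 1; O is in period 2, group 16; In is in period 5, group 13; Bi is in period 6, group 15.
Smaller atoms with higher effective nuclear charge are more electronegative.
Neither a single period nor a single group — weigh both effects.
Bi > In: the two effects oppose for this pair; the across-period effect wins (2.02 vs 1.78).
H > Bi: period and group pull opposite ways; the down-group shift dominates (2.20 vs 2.02).
O > H: period and group pull opposite ways; the across-period shift dominates (3.44 vs 2.20).
For reference (Pauling): H 2.20, O 3.44, In 1.78, Bi 2.02.
So from lowest to highest: In < Bi < H < O.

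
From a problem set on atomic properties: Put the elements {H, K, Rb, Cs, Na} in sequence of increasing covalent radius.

H < Na < K < Rb < Cs

H is in period 1, group 1; Na is in period 3, group 1; K is in period 4, group 1; Rb is in period 5, group 1; Cs is in period 6, group 1.
Moving right in a period, electrons are added to the same shell under a stronger nuclear pull, so atoms get smaller; moving down, a new shell is opened and atoms get larger.
All are in group 1, so atomic radius increases down the group.
So from smallest to largest: H < Na < K < Rb < Cs.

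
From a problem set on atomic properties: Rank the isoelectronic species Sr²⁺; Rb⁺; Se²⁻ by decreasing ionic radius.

All of these have 36 electrons, so size is governed by nuclear charge alone: the more protons, the stronger the pull on the same electron cloud, and the smaller the ion.
Nuclear charges: Sr²⁺ (Z=38), Rb⁺ (Z=37), Se²⁻ (Z=34).
Largest to smallest: Se²⁻ > Rb⁺ > Sr²⁺.

Se²⁻ > Rb⁺ > Sr²⁺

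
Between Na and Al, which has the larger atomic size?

Atomic radius shrinks across a period as nuclear charge pulls the same shell inward, and grows down a group as new shells are added.
All lie in period 3, so atomic radius increases right to left.
So Na has the larger atomic size (Na > Al).

Na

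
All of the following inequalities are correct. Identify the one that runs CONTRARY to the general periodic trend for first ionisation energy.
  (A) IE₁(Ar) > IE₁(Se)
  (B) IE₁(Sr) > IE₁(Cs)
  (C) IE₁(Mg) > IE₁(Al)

The general trend: first ionisation energy increases across a period and decreases down a group.
(A) Ar (period 3, group 18) vs Se (period 4, group 16): the stated order agrees with the simple trend.
(B) Sr (period 5, group 2) vs Cs (period 6, group 1): the stated order agrees with the simple trend.
(C) Mg (period 3, group 2) vs Al (period 3, group 13): the stated order contradicts the simple trend.
The exception is (C): Al's single 3p electron is easier to remove than one from Mg's filled 3s².

(C)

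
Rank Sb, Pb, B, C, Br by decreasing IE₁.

B is in period 2, group 13; C is in period 2, group 14; Br is in period 4, group 17; Sb is in period 5, group 15; Pb is in period 6, group 14.
Removing the outermost electron gets harder across a period and easier down a group.
Here both period and group differ, so the two effects have to be weighed against each other.
B > Pb: period and group pull opposite ways; the down-group shift dominates (801 vs 716 kJ/mol).
Sb > B: period and group pull opposite ways; the across-period shift dominates (831 vs 801 kJ/mol).
C > Sb: period and group pull opposite ways; the down-group shift dominates (1086 vs 831 kJ/mol).
Br > C: period and group pull opposite ways; the across-period shift dominates (1140 vs 1086 kJ/mol).
Approximate values (kJ/mol): B 801, C 1086, Br 1140, Sb 831, Pb 716.
So from highest to lowest: Br > C > Sb > B > Pb.

Br > C > Sb > B > Pb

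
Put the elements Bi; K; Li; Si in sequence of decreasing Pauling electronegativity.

Bi > Si > Li > K

Electronegativity increases across a period and decreases down a group, tracking effective nuclear charge and atomic size.
Here both period and group differ, so the two effects have to be weighed against each other.
Li > K: Li sits above K in group 1, so the down-group effect alone puts Li higher.
Si > Li: the two effects oppose for this pair; the across-period effect wins (1.90 vs 0.98).
Bi > Si: the two effects oppose for this pair; the across-period effect wins (2.02 vs 1.90).
For reference (Pauling): Li 0.98, Si 1.90, K 0.82, Bi 2.02.
So from highest to lowest: Bi > Si > Li > K.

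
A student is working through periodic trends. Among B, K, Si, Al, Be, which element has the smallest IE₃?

Consider each +2 ion: B²⁺ still has 1 valence electron; K²⁺ is already 1 electron into the core; Si²⁺ still has 2 valence electrons; Al²⁺ still has 1 valence electron; Be²⁺ is the bare [He] core.
Pulling an electron out of a noble-gas core costs far more than removing a remaining valence electron, so K and Be sit at the high end of IE_3.
Valence configurations: B²⁺ [He]2s¹, Si²⁺ [Ne]3s², Al²⁺ [Ne]3s¹.
Tabulated IE_3 (kJ/mol): B 3660, K 4420, Si 3232, Al 2745, Be 14849.
Overall IE_3 order: Al < Si < B < K < Be.

Al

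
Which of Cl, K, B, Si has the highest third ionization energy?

K

IE_3 is the cost of taking one more electron from the +2 cation: Cl²⁺ still has 5 valence electrons; K²⁺ is already 1 electron into the core; B²⁺ still has 1 valence electron; Si²⁺ still has 2 valence electrons.
Core electrons are held far more tightly than valence electrons, so K tops the IE_3 order.
Valence configurations: Cl²⁺ [Ne]3s²3p³, B²⁺ [He]2s¹, Si²⁺ [Ne]3s².
Tabulated IE_3 (kJ/mol): Cl 3822, K 4420, B 3660, Si 3232.
Hence IE_3: Si < B < Cl < K.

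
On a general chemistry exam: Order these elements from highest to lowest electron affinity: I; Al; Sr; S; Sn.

I > S > Sn > Al > Sr

Al is in period 3, group 13; S is in period 3, group 16; Sr is in period 5, group 2; Sn is in period 5, group 14; I is in period 5, group 17.
EA tends to increase across a period and decrease down a group, though the pattern is less regular than for IE or radius.
Here both period and group differ, so the two effects have to be weighed against each other.
Al > Sr: both effects reinforce here, so Al is clearly the higher of the two.
Sn > Al: period and group pull opposite ways; the across-period shift dominates (107 vs 42 kJ/mol).
S > Sn: relative to Sn, both the across-period and down-group shifts push S's electron affinity up.
I > S: the two effects oppose for this pair; the across-period effect wins (295 vs 200 kJ/mol).
For reference (kJ/mol): Al 42, S 200, Sr 5, Sn 107, I 295.
So from highest to lowest: I > S > Sn > Al > Sr.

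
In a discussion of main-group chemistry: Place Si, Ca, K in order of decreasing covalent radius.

K, Ca, Si

Si is in period 3, group 14; K is in period 4, group 1; Ca is in period 4, group 2.
Atomic radius shrinks across a period as nuclear charge pulls the same shell inward, and grows down a group as new shells are added.
These span different periods and groups, so the two trends combine.
Ca > Si: relative to Si, both the across-period and down-group shifts push Ca's atomic radius up.
K > Ca: K lies to the left of Ca in period 4, so the across-period effect alone puts K larger.
Tabulated atomic radius (pm): Si 116, K 196, Ca 171.
So from largest to smallest: K > Ca > Si.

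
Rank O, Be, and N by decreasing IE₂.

After 1 electron has been removed, what remains? O⁺ still has 5 valence electrons; Be⁺ still has 1 valence electron; N⁺ still has 4 valence electrons.
All are still removing valence electrons, so compare the +1 ions as you would atoms: IE_2 generally rises across a period (higher Z_eff) and falls down a group (larger shell), subject to the usual subshell exceptions.
Valence configurations: O⁺ [He]2s²2p³, Be⁺ [He]2s¹, N⁺ [He]2s²2p².
The numbers (kJ/mol): O 3388, Be 1757, N 2856.
So the second ionization energies run Be < N < O.

O > N > Be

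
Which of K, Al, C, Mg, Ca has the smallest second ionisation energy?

The second ionization energy removes an electron from the +1 ion. For each element: K⁺ is the bare [Ar] core; Al⁺ still has 2 valence electrons; C⁺ still has 3 valence electrons; Mg⁺ still has 1 valence electron; Ca⁺ still has 1 valence electron.
Core electrons are held far more tightly than valence electrons, so K tops the IE_2 order.
Valence configurations: Al⁺ [Ne]3s², C⁺ [He]2s²2p¹, Mg⁺ [Ne]3s¹, Ca⁺ [Ar]4s¹.
The numbers (kJ/mol): K 3052, Al 1817, C 2353, Mg 1451, Ca 1145.
So the second ionization energies run Ca < Mg < Al < C < K.

Ca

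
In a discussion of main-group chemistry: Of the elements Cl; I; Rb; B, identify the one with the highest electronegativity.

Cl

B is in period 2, group 13; Cl is in period 3, group 17; Rb is in period 5, group 1; I is in period 5, group 17.
Smaller atoms with higher effective nuclear charge are more electronegative.
Here both period and group differ, so the two effects have to be weighed against each other.
B > Rb: relative to Rb, both the across-period and down-group shifts push B's electronegativity up.
I > B: period and group pull opposite ways; the across-period shift dominates (2.66 vs 2.04).
Cl > I: Cl sits above I in group 17, so the down-group effect alone puts Cl higher.
Approximate values (Pauling): B 2.04, Cl 3.16, Rb 0.82, I 2.66.
The highest electronegativity among these belongs to Cl.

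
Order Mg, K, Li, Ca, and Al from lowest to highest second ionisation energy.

Ca, Mg, Al, K, Li

Consider each +1 ion: Mg⁺ still has 1 valence electron; K⁺ is the bare [Ar] core; Li⁺ is the bare [He] core; Ca⁺ still has 1 valence electron; Al⁺ still has 2 valence electrons.
Breaking into a closed-shell core is much more expensive than removing a leftover valence electron — K and Li have the largest IE_2 here.
Valence configurations: Mg⁺ [Ne]3s¹, Ca⁺ [Ar]4s¹, Al⁺ [Ne]3s².
Tabulated IE_2 (kJ/mol): Mg 1451, K 3052, Li 7298, Ca 1145, Al 1817.
Putting it together, IE_2: Ca < Mg < Al < K < Li.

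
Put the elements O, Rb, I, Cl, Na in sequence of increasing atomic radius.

O < Cl < I < Na < Rb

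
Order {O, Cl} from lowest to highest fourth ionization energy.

Cl, O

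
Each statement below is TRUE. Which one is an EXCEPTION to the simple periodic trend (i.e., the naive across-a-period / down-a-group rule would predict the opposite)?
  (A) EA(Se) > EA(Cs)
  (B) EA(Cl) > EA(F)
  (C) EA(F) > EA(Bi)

(B)

The general trend: electron affinity increases across a period and decreases down a group.
(A) Se (period 4, group 16) vs Cs (period 6, group 1): the stated order agrees with the simple trend.
(B) Cl (period 3, group 17) vs F (period 2, group 17): the stated order contradicts the simple trend.
(C) F (period 2, group 17) vs Bi (period 6, group 15): the stated order agrees with the simple trend.
The exception is (B): F's small 2p subshell makes the incoming electron feel strong e⁻–e⁻ repulsion, so Cl actually releases more energy on gaining an electron.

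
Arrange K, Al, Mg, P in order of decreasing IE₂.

Consider each +1 ion: K⁺ is the bare [Ar] core; Al⁺ still has 2 valence electrons; Mg⁺ still has 1 valence electron; P⁺ still has 4 valence electrons.
Breaking into a closed-shell core is much more expensive than removing a leftover valence electron — K has the largest IE_2 here.
Valence configurations: Al⁺ [Ne]3s², Mg⁺ [Ne]3s¹, P⁺ [Ne]3s²3p².
The numbers (kJ/mol): K 3052, Al 1817, Mg 1451, P 1907.
Putting it together, IE_2: Mg < Al < P < K.

K > P > Al > Mg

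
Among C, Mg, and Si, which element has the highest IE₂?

The second ionization energy removes an electron from the +1 ion. For each element: C⁺ still has 3 valence electrons; Mg⁺ still has 1 valence electron; Si⁺ still has 3 valence electrons.
All are still removing valence electrons, so compare the +1 ions as you would atoms: IE_2 generally rises across a period (higher Z_eff) and falls down a group (larger shell), subject to the usual subshell exceptions.
Valence configurations: C⁺ [He]2s²2p¹, Mg⁺ [Ne]3s¹, Si⁺ [Ne]3s²3p¹.
The numbers (kJ/mol): C 2353, Mg 1451, Si 1577.
Hence IE_2: Mg < Si < C.

C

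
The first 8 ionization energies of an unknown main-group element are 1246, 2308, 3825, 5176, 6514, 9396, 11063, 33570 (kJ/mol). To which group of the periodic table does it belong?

Look for the largest jump between consecutive ionization energies: IE8/IE7 ≈ 3.0, far larger than any earlier ratio.
That jump marks the point where a core electron is being removed. So the atom has 7 valence electrons.
A main-group element with 7 valence electrons is in group 17.

Group 17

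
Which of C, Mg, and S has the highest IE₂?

C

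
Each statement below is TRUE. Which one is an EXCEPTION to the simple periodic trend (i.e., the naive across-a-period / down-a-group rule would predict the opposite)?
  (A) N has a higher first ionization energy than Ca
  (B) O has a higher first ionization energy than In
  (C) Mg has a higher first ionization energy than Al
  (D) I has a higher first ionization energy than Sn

(C)

The general trend: first ionization energy increases across a period and decreases down a group.
(A) N (period 2, group 15) vs Ca (period 4, group 2): the stated order agrees with the simple trend.
(B) O (period 2, group 16) vs In (period 5, group 13): the stated order agrees with the simple trend.
(C) Mg (period 3, group 2) vs Al (period 3, group 13): the stated order contradicts the simple trend.
(D) I (period 5, group 17) vs Sn (period 5, group 14): the stated order agrees with the simple trend.
The exception is (C): Al's single 3p electron is easier to remove than one from Mg's filled 3s².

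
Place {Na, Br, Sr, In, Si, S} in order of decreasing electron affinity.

Br > S > Si > Na > In > Sr

Na is in period 3, group 1; Si is in period 3, group 14; S is in period 3, group 16; Br is in period 4, group 17; Sr is in period 5, group 2; In is in period 5, group 13.
Electron affinity generally becomes more exothermic across a period toward the halogens and less exothermic down a group.
Here both period and group differ, so the two effects have to be weighed against each other.
In > Sr: both are in period 5; the period trend gives In the larger value.
Na > In: period and group pull opposite ways; the down-group shift dominates (53 vs 29 kJ/mol).
Si > Na: Si lies to the right of Na in period 3, so the across-period effect alone puts Si higher.
S > Si: both are in period 3; the period trend gives S the larger value.
Br > S: period and group pull opposite ways; the across-period shift dominates (325 vs 200 kJ/mol).
Tabulated electron affinity (kJ/mol): Na 53, Si 134, S 200, Br 325, Sr 5, In 29.
So from highest to lowest: Br > S > Si > Na > In > Sr.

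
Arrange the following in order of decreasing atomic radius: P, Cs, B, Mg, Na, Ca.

B is in period 2, group 13; Na is in period 3, group 1; Mg is in period 3, group 2; P is in period 3, group 15; Ca is in period 4, group 2; Cs is in period 6, group 1.
Moving right in a period, electrons are added to the same shell under a stronger nuclear pull, so atoms get smaller; moving down, a new shell is opened and atoms get larger.
Here both period and group differ, so the two effects have to be weighed against each other.
P > B: the two effects oppose for this pair; the down-group effect wins (111 vs 85 pm).
Mg > P: Mg lies to the left of P in period 3, so the across-period effect alone puts Mg larger.
Na > Mg: Na lies to the left of Mg in period 3, so the across-period effect alone puts Na larger.
Ca > Na: the two effects oppose for this pair; the down-group effect wins (171 vs 155 pm).
Cs > Ca: both effects reinforce here, so Cs is clearly the larger of the two.
Approximate values (pm): B 85, Na 155, Mg 139, P 111, Ca 171, Cs 232.
So from largest to smallest: Cs > Ca > Na > Mg > P > B.

Cs, Ca, Na, Mg, P, B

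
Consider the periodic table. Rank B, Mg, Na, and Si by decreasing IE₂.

Na, B, Si, Mg

Consider each +1 ion: B⁺ still has 2 valence electrons; Mg⁺ still has 1 valence electron; Na⁺ is the bare [Ne] core; Si⁺ still has 3 valence electrons.
Pulling an electron out of a noble-gas core costs far more than removing a remaining valence electron, so Na sits at the high end of IE_2.
Valence configurations: B⁺ [He]2s², Mg⁺ [Ne]3s¹, Si⁺ [Ne]3s²3p¹.
The numbers (kJ/mol): B 2427, Mg 1451, Na 4562, Si 1577.
Hence IE_2: Mg < Si < B < Na.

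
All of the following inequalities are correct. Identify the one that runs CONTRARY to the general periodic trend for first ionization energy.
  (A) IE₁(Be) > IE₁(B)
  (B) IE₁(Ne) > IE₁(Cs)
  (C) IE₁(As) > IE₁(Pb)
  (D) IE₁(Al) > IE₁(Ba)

The general trend: first ionization energy increases across a period and decreases down a group.
(A) Be (period 2, group 2) vs B (period 2, group 13): the stated order contradicts the simple trend.
(B) Ne (period 2, group 18) vs Cs (period 6, group 1): the stated order agrees with the simple trend.
(C) As (period 4, group 15) vs Pb (period 6, group 14): the stated order agrees with the simple trend.
(D) Al (period 3, group 13) vs Ba (period 6, group 2): the stated order agrees with the simple trend.
The exception is (A): removing B's lone 2p electron is easier than breaking Be's filled 2s².

(A)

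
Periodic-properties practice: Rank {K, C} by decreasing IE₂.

K > C

IE_2 is the cost of taking one more electron from the +1 cation: K⁺ is the bare [Ar] core; C⁺ still has 3 valence electrons.
Pulling an electron out of a noble-gas core costs far more than removing a remaining valence electron, so K sits at the high end of IE_2.
Approximate IE_2 values (kJ/mol): K 3052, C 2353.
So the second ionization energies run C < K.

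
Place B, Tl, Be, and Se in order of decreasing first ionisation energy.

Se > Be > B > Tl

Be is in period 2, group 2; B is in period 2, group 13; Se is in period 4, group 16; Tl is in period 6, group 13.
Removing the outermost electron gets harder across a period and easier down a group.
Neither a single period nor a single group — weigh both effects.
B > Tl: B sits above Tl in group 13, so the down-group effect alone puts B higher.
Be > B: this pair runs against the simple trend — see the exception note.
Se > Be: period and group pull opposite ways; the across-period shift dominates (941 vs 900 kJ/mol).
Note the exception: Be has a higher first ionization energy than B, contrary to the simple trend — removing B's lone 2p electron is easier than breaking Be's filled 2s².
Approximate values (kJ/mol): Be 900, B 801, Se 941, Tl 589.
So from highest to lowest: Se > Be > B > Tl.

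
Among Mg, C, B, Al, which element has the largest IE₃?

Mg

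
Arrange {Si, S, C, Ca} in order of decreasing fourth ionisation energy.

IE_4 is the cost of taking one more electron from the +3 cation: Si³⁺ still has 1 valence electron; S³⁺ still has 3 valence electrons; C³⁺ still has 1 valence electron; Ca³⁺ is already 1 electron into the core.
Pulling an electron out of a noble-gas core costs far more than removing a remaining valence electron, so Ca sits at the high end of IE_4.
Valence configurations: Si³⁺ [Ne]3s¹, S³⁺ [Ne]3s²3p¹, C³⁺ [He]2s¹.
Tabulated IE_4 (kJ/mol): Si 4356, S 4556, C 6223, Ca 6491.
So the fourth ionization energies run Si < S < C < Ca.

Ca > C > S > Si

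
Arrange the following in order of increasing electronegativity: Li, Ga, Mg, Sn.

Smaller atoms with higher effective nuclear charge are more electronegative.
These sit on a diagonal, where the across-period and down-group effects partly cancel.
Mg > Li: the two effects oppose for this pair; the across-period effect wins (1.31 vs 0.98).
Ga > Mg: the two effects oppose for this pair; the across-period effect wins (1.81 vs 1.31).
Sn > Ga: the two effects oppose for this pair; the across-period effect wins (1.96 vs 1.81).
For reference (Pauling): Li 0.98, Mg 1.31, Ga 1.81, Sn 1.96.
So from lowest to highest: Li < Mg < Ga < Sn.

Li, Mg, Ga, Sn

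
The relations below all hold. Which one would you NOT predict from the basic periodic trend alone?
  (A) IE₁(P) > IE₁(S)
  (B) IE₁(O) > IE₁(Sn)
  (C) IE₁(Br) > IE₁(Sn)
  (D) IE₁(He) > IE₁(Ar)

(A)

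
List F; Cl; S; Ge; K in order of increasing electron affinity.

K < Ge < S < F < Cl

Atoms with high Z_eff and room in the valence shell (especially the halogens) have the most exothermic electron affinities.
Neither a single period nor a single group — weigh both effects.
Ge > K: both are in period 4; the period trend gives Ge the larger value.
S > Ge: both effects reinforce here, so S is clearly the higher of the two.
F > S: relative to S, both the across-period and down-group shifts push F's electron affinity up.
Cl > F: this pair runs against the simple trend — see the exception note.
Note the exception: Cl has a higher electron affinity than F, contrary to the simple trend — F's small 2p subshell makes the incoming electron feel strong e⁻–e⁻ repulsion, so Cl actually releases more energy on gaining an electron.
Tabulated electron affinity (kJ/mol): F 328, S 200, Cl 349, K 48, Ge 119.
So from lowest to highest: K < Ge < S < F < Cl.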